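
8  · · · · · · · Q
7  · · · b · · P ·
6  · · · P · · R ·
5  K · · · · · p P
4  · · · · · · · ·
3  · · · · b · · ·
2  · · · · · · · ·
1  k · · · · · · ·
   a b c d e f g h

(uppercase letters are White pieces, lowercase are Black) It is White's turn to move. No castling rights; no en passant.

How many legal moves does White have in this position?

White to move; king on a5.
In check: no.
Legal moves: Qg8, Qf8, Qe8, Qd8, Qc8, Qb8, Qa8, Qh7, Qh6, Rh6, Rf6, Re6, Rxg5, Ka6, Kb4, g8=Q+, g8=R+, g8=B+, g8=N+, h6.
Count: 20.

20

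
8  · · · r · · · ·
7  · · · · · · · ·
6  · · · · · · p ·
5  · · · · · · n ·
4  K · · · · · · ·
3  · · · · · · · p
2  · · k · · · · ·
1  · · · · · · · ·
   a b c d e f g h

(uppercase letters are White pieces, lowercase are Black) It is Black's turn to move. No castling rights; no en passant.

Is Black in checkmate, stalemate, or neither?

Black to move; black king on c2.
In check: no.
Legal moves for Black include: Rh8, Rg8, Rf8, Re8, Rc8, Rb8, Ra8+, Rd7, Rd6, Rd5, Rd4+, Rd3, Rd2, Rd1, Nh7, Nf7, Ne6, Ne4, ... (list truncated; more exist).
Black has legal moves and is not in check → neither.

neither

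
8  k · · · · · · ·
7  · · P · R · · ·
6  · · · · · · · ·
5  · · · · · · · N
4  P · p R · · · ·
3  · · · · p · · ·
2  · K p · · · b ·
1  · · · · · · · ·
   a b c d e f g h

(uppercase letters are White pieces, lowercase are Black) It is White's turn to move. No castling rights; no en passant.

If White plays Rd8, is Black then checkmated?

After Rd8: black king on a8; in check: yes, from the white rook on d8.
Black has 2 legal replies: Kb7, Ka7.
In check but a legal move exists → not checkmate.

no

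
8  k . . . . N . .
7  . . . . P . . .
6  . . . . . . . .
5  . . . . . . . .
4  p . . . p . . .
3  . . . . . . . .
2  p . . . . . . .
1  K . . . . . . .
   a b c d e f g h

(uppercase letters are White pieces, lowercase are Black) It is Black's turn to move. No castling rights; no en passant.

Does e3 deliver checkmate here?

After e3: white king on a1; in check: no.
White is not in check, so this cannot be checkmate.

no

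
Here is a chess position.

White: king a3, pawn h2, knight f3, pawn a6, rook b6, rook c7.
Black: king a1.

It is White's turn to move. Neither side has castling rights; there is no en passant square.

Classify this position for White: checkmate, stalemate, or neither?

neither

White to move; white king on a3.
In check: no.
Legal moves for White include: Rc8, Rh7, Rg7, Rf7, Re7, Rd7, Rcb7, Ra7, Rcc6, Rc5, Rc4, Rc3, Rc2, Rc1#, Rb8, Rbb7, Rh6, Rg6, ... (list truncated; more exist).
White has legal moves and is not in check → neither.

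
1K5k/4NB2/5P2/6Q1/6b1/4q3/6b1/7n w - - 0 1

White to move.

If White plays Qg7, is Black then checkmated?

yes

After Qg7: black king on h8; in check: yes, from the white queen on g7.
King squares — g7: attacked by Pf6; h7: attacked by Qg7; g8: attacked by Ne7.
Black has no legal moves → checkmate.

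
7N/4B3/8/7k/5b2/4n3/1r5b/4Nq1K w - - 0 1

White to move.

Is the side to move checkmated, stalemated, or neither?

checkmate

White to move; white king on h1.
In check: yes, from the black queen on f1.
King squares — g1: attacked by Qf1; g2: attacked by Qf1; h2: attacked by Rb2.
Legal moves for White: none.
In check with no legal moves → checkmate.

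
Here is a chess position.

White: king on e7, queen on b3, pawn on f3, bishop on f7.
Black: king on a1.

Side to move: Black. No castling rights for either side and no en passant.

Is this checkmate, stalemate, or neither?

Black to move; black king on a1.
In check: no.
King squares — b1: attacked by Qb3; a2: attacked by Qb3; b2: attacked by Qb3.
Legal moves for Black: none.
Not in check and no legal moves → stalemate.

stalemate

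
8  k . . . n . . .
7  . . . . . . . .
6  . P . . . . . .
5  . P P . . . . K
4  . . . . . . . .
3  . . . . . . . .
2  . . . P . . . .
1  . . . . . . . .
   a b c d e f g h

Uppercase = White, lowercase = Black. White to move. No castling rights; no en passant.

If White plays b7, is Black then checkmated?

no

After b7: black king on a8; in check: yes, from the white pawn on b7.
Black has 3 legal replies: Kb8, Kxb7, Ka7.
In check but a legal move exists → not checkmate.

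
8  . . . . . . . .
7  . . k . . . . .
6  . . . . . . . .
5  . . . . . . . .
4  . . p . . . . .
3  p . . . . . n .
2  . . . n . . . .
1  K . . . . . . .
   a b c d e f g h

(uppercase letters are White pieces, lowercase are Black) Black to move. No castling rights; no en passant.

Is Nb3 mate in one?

After Nb3: white king on a1; in check: yes, from the black knight on b3.
White has 2 legal replies: Ka2, Kb1.
In check but a legal move exists → not checkmate.

no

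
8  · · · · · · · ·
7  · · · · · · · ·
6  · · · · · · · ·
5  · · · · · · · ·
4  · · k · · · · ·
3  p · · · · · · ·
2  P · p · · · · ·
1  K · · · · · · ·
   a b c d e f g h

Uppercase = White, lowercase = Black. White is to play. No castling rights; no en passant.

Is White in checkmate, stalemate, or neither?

stalemate

White to move; white king on a1.
In check: no.
King squares — b1: attacked by Pc2; a2: own pawn; b2: attacked by Pa3.
Legal moves for White: none.
Not in check and no legal moves → stalemate.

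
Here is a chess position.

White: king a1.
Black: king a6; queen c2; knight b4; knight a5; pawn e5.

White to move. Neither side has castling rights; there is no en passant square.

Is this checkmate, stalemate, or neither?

White to move; white king on a1.
In check: no.
King squares — b1: attacked by Qc2; a2: attacked by Qc2; b2: attacked by Qc2.
Legal moves for White: none.
Not in check and no legal moves → stalemate.

stalemate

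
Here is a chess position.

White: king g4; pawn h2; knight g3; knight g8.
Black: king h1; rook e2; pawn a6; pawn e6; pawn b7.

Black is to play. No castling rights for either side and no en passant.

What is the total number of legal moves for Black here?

3

Black to move; king on h1.
In check: yes, from the white knight on g3.
Legal moves: Kxh2, Kg2, Kg1.
Count: 3.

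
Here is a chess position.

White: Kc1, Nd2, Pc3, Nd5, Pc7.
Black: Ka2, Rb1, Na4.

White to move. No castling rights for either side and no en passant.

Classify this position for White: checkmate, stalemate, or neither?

White to move; white king on c1.
In check: yes, from the black rook on b1.
King squares — b1: attacked by Ka2; d1: attacked by Rb1; b2: attacked by Rb1; c2: available; d2: own knight.
Legal moves for White: Kc2, Nxb1.
White is in check but has 2 legal moves → neither.

neither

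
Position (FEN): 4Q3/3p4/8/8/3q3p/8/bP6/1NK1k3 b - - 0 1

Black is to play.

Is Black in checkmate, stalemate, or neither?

Black to move; black king on e1.
In check: yes, from the white queen on e8.
Legal moves for Black: Kf2, Kf1, Qe5, Qe4, Qe3+, Be6.
Black is in check but has 6 legal moves → neither.

neither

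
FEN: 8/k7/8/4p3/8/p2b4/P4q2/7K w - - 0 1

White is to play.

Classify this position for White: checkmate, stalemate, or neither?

White to move; white king on h1.
In check: no.
King squares — g1: attacked by Qf2; g2: attacked by Qf2; h2: attacked by Qf2.
Legal moves for White: none.
Not in check and no legal moves → stalemate.

stalemate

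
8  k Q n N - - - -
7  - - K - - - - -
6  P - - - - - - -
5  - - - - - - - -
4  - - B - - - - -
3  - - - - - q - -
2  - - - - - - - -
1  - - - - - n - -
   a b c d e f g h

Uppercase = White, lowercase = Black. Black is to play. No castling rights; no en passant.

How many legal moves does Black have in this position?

Black to move; king on a8.
In check: yes, from the white queen on b8.
Legal moves: none.
Count: 0.

0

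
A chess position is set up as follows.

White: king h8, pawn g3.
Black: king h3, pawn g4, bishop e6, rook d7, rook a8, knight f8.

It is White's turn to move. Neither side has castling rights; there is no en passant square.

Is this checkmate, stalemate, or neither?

stalemate

White to move; white king on h8.
In check: no.
King squares — g7: attacked by Rd7; h7: attacked by Rd7; g8: attacked by Be6.
Legal moves for White: none.
Not in check and no legal moves → stalemate.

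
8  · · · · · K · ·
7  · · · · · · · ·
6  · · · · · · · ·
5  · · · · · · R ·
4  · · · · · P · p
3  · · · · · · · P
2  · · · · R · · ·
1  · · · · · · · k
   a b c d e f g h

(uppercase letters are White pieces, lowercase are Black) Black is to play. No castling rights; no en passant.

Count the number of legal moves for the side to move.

Black to move; king on h1.
In check: no.
Legal moves: none.
Count: 0.

0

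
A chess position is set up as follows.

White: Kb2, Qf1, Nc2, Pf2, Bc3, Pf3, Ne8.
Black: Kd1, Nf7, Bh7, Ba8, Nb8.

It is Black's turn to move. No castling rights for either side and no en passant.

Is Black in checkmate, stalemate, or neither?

Black to move; black king on d1.
In check: yes, from the white queen on f1.
King squares — c1: attacked by Qf1; e1: attacked by Qf1; c2: attacked by Kb2; d2: attacked by Bc3; e2: attacked by Qf1.
Legal moves for Black: none.
In check with no legal moves → checkmate.

checkmate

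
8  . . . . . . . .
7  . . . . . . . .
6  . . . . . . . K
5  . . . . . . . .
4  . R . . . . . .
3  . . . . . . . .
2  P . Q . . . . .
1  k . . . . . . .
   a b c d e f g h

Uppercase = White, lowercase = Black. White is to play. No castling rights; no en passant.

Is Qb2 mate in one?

After Qb2: black king on a1; in check: yes, from the white queen on b2.
King squares — b1: attacked by Qb2; a2: attacked by Qb2; b2: attacked by Rb4.
Black has no legal moves → checkmate.

yes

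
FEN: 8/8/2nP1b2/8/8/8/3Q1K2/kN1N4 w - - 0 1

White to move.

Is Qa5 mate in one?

After Qa5: black king on a1; in check: yes, from the white queen on a5.
Black has 2 legal replies: Kxb1, Nxa5.
In check but a legal move exists → not checkmate.

no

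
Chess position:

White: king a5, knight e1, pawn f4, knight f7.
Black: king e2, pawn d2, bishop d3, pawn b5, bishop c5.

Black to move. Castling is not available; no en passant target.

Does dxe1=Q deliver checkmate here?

no

After dxe1=Q: white king on a5; in check: yes, from the black queen on e1.
White has 1 legal reply: Ka6.
In check but a legal move exists → not checkmate.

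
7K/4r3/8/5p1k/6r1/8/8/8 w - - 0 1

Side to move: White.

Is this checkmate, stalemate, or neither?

White to move; white king on h8.
In check: no.
King squares — g7: attacked by Rg4; h7: attacked by Re7; g8: attacked by Rg4.
Legal moves for White: none.
Not in check and no legal moves → stalemate.

stalemate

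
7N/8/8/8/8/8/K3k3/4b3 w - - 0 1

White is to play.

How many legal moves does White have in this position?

7

White to move; king on a2.
In check: no.
Legal moves: Nf7, Ng6, Kb3, Ka3, Kb2, Kb1, Ka1.
Count: 7.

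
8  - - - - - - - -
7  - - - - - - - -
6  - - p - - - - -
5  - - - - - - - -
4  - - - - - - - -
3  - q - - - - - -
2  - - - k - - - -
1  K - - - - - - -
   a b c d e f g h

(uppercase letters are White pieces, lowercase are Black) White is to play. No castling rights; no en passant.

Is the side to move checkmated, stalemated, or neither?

stalemate

White to move; white king on a1.
In check: no.
King squares — b1: attacked by Qb3; a2: attacked by Qb3; b2: attacked by Qb3.
Legal moves for White: none.
Not in check and no legal moves → stalemate.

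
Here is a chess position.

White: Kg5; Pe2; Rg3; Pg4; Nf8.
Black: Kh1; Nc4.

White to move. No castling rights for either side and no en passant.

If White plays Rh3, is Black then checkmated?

After Rh3: black king on h1; in check: yes, from the white rook on h3.
Black has 2 legal replies: Kg2, Kg1.
In check but a legal move exists → not checkmate.

no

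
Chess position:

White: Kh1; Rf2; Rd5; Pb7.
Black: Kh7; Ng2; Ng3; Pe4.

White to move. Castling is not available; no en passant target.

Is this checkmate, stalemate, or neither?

White to move; white king on h1.
In check: yes, from the black knight on g3.
Legal moves for White: Kh2, Kxg2, Kg1.
White is in check but has 3 legal moves → neither.

neither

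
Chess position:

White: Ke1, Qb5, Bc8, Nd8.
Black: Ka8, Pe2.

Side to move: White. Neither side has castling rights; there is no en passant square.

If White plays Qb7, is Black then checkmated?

yes

After Qb7: black king on a8; in check: yes, from the white queen on b7.
King squares — a7: attacked by Qb7; b7: attacked by Bc8; b8: attacked by Qb7.
Black has no legal moves → checkmate.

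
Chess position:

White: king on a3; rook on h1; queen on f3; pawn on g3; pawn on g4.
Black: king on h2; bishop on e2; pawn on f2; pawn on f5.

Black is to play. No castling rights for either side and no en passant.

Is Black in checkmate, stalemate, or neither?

Black to move; black king on h2.
In check: yes, from the white rook on h1.
King squares — g1: attacked by Rh1; h1: attacked by Qf3; g2: attacked by Qf3; g3: attacked by Qf3; h3: attacked by Rh1.
Legal moves for Black: none.
In check with no legal moves → checkmate.

checkmate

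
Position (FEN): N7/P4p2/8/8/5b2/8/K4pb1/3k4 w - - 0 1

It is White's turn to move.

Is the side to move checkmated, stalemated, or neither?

neither

White to move; white king on a2.
In check: no.
Legal moves for White: Nc7, Nb6, Kb3, Ka3, Kb2, Kb1, Ka1.
White has 7 legal moves and is not in check → neither.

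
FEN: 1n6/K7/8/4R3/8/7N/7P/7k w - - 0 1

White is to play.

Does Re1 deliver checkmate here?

no

After Re1: black king on h1; in check: yes, from the white rook on e1.
Black has 2 legal replies: Kxh2, Kg2.
In check but a legal move exists → not checkmate.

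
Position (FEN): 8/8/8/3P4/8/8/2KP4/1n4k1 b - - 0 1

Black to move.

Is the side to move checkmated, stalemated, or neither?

Black to move; black king on g1.
In check: no.
Legal moves for Black: Kh2, Kg2, Kf2, Kh1, Kf1, Nc3, Na3+, Nxd2.
Black has 8 legal moves and is not in check → neither.

neither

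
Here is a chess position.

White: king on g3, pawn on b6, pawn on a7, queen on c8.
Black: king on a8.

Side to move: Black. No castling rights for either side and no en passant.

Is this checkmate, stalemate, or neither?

Black to move; black king on a8.
In check: yes, from the white queen on c8.
King squares — a7: attacked by Pb6; b7: attacked by Qc8; b8: attacked by Pa7.
Legal moves for Black: none.
In check with no legal moves → checkmate.

checkmate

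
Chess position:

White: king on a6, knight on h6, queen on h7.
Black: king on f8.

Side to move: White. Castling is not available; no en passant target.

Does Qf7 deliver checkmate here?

yes

After Qf7: black king on f8; in check: yes, from the white queen on f7.
King squares — e7: attacked by Qf7; f7: attacked by Nh6; g7: attacked by Qf7; e8: attacked by Qf7; g8: attacked by Nh6.
Black has no legal moves → checkmate.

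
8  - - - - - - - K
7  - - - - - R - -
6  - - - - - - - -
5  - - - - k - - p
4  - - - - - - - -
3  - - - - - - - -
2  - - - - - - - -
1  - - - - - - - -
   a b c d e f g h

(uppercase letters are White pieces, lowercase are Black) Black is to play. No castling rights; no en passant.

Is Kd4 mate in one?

After Kd4: white king on h8; in check: no.
White is not in check, so this cannot be checkmate.

no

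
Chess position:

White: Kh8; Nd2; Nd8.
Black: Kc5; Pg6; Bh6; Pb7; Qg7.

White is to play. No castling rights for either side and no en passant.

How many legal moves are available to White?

0

White to move; king on h8.
In check: yes, from the black queen on g7.
Legal moves: none.
Count: 0.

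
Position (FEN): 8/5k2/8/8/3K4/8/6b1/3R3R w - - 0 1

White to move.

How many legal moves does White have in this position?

White to move; king on d4.
In check: no.
Legal moves: Ke5, Kc5, Kc4, Ke3, Kd3, Kc3, Rh8, Rh7+, Rh6, Rh5, Rh4, Rh3, Rh2, Rhg1, Rhf1+, Rhe1, Rd3, Rd2, Rdg1, Rdf1+, Rde1, Rc1, Rb1, Ra1.
Count: 24.

24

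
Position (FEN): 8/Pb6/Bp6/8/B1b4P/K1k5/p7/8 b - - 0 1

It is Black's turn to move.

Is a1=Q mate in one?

After a1=Q: white king on a3; in check: yes, from the black queen on a1.
King squares — a2: attacked by Qa1; b2: attacked by Qa1; b3: attacked by Kc3; a4: own bishop; b4: attacked by Kc3.
White has no legal moves → checkmate.

yes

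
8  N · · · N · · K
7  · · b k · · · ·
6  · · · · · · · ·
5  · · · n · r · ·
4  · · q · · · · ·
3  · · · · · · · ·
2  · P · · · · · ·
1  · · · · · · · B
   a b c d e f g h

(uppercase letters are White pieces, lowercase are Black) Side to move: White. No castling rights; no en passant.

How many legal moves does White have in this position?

15

White to move; king on h8.
In check: no.
Legal moves: Kg8, Kh7, Kg7, Ng7, Nexc7, Nf6+, Nd6, Naxc7, Nb6+, Bxd5, Be4, Bf3, Bg2, b3, b4.
Count: 15.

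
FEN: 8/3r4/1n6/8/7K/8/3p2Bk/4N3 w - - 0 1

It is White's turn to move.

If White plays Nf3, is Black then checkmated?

After Nf3: black king on h2; in check: yes, from the white knight on f3.
Black has 1 legal reply: Kxg2.
In check but a legal move exists → not checkmate.

no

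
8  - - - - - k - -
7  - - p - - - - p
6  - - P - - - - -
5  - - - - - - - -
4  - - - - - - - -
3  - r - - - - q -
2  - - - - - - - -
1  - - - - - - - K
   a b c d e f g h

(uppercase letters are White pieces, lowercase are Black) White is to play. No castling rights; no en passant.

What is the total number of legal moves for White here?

0

White to move; king on h1.
In check: no.
Legal moves: none.
Count: 0.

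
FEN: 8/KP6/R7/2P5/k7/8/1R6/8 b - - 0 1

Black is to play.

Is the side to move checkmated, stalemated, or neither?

checkmate

Black to move; black king on a4.
In check: yes, from the white rook on a6.
King squares — a3: attacked by Ra6; b3: attacked by Rb2; b4: attacked by Rb2; a5: attacked by Ra6; b5: attacked by Rb2.
Legal moves for Black: none.
In check with no legal moves → checkmate.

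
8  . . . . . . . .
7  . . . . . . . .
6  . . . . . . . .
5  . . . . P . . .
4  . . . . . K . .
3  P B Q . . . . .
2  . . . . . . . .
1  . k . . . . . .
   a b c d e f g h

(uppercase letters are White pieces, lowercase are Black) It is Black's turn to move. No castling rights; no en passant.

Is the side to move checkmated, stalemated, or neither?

Black to move; black king on b1.
In check: no.
King squares — a1: attacked by Qc3; c1: attacked by Qc3; a2: attacked by Bb3; b2: attacked by Qc3; c2: attacked by Bb3.
Legal moves for Black: none.
Not in check and no legal moves → stalemate.

stalemate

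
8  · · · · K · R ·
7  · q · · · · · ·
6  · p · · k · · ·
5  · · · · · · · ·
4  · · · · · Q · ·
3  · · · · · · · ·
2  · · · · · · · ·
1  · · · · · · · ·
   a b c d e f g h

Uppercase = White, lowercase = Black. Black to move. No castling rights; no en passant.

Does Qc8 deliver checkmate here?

After Qc8: white king on e8; in check: yes, from the black queen on c8.
King squares — d7: attacked by Ke6; e7: attacked by Ke6; f7: attacked by Ke6; d8: attacked by Qc8; f8: attacked by Qc8.
White has no legal moves → checkmate.

yes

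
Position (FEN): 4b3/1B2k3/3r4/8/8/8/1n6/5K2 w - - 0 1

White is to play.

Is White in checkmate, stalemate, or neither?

neither

White to move; white king on f1.
In check: no.
Legal moves for White: Bc8, Ba8, Bc6, Ba6, Bd5, Be4, Bf3, Bg2, Bh1, Kg2, Kf2, Ke2, Kg1, Ke1.
White has 14 legal moves and is not in check → neither.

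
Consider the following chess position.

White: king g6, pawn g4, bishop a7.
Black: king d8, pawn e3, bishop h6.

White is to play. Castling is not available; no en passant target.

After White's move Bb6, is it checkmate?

After Bb6: black king on d8; in check: yes, from the white bishop on b6.
Black has 4 legal replies: Ke8, Kc8, Ke7, Kd7.
In check but a legal move exists → not checkmate.

no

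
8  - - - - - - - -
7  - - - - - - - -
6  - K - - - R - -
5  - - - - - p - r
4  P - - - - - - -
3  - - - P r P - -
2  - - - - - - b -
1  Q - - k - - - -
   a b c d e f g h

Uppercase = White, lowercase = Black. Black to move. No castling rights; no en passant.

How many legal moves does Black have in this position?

3

Black to move; king on d1.
In check: yes, from the white queen on a1.
Legal moves: Ke2, Kd2, Kc2.
Count: 3.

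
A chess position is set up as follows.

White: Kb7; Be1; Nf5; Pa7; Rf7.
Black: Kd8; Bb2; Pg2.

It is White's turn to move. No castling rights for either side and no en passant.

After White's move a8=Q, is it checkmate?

yes

After a8=Q: black king on d8; in check: yes, from the white queen on a8.
King squares — c7: attacked by Kb7; d7: attacked by Rf7; e7: attacked by Nf5; c8: attacked by Kb7; e8: attacked by Qa8.
Black has no legal moves → checkmate.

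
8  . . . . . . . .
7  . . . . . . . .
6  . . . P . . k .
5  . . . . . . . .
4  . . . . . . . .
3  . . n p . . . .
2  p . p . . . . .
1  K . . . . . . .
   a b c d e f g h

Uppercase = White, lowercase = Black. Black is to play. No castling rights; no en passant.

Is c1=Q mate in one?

After c1=Q: white king on a1; in check: yes, from the black queen on c1.
King squares — b1: attacked by Qc1; a2: attacked by Nc3; b2: attacked by Qc1.
White has no legal moves → checkmate.

yes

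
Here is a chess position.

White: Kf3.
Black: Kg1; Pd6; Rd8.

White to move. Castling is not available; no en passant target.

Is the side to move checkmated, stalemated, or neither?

White to move; white king on f3.
In check: no.
Legal moves for White: Kg4, Kf4, Ke4, Kg3, Ke3, Ke2.
White has 6 legal moves and is not in check → neither.

neither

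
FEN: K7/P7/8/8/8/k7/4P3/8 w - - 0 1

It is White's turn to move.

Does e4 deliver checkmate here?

no

After e4: black king on a3; in check: no.
Black is not in check, so this cannot be checkmate.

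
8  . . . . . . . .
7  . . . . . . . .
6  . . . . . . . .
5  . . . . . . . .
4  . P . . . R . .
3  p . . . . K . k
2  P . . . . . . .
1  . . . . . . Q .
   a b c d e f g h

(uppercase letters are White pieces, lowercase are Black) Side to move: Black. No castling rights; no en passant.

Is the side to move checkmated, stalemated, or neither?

Black to move; black king on h3.
In check: no.
King squares — g2: attacked by Qg1; h2: attacked by Qg1; g3: attacked by Qg1; g4: attacked by Qg1; h4: attacked by Rf4.
Legal moves for Black: none.
Not in check and no legal moves → stalemate.

stalemate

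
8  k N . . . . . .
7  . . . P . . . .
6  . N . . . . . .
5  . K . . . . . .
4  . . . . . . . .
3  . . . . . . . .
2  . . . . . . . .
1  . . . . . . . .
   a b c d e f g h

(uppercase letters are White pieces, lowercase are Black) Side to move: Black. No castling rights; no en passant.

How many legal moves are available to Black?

3

Black to move; king on a8.
In check: yes, from the white knight on b6.
Legal moves: Kxb8, Kb7, Ka7.
Count: 3.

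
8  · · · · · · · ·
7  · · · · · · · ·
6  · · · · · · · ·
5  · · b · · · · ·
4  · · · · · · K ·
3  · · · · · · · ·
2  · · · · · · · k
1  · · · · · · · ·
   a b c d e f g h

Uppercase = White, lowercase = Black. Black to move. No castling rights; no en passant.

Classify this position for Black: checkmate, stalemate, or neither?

Black to move; black king on h2.
In check: no.
Legal moves for Black: Bf8, Be7, Ba7, Bd6, Bb6, Bd4, Bb4, Be3, Ba3, Bf2, Bg1, Kg2, Kh1, Kg1.
Black has 14 legal moves and is not in check → neither.

neither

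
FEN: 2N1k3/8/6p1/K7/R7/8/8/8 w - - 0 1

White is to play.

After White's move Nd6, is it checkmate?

no

After Nd6: black king on e8; in check: yes, from the white knight on d6.
Black has 4 legal replies: Kf8, Kd8, Ke7, Kd7.
In check but a legal move exists → not checkmate.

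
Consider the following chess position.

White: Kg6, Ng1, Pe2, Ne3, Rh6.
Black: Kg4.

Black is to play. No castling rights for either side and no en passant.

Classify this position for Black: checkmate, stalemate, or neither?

neither

Black to move; black king on g4.
In check: yes, from the white knight on e3.
King squares — f3: attacked by Ng1; g3: available; h3: attacked by Ng1; f4: available; h4: attacked by Rh6; f5: attacked by Ne3; g5: attacked by Kg6; h5: attacked by Kg6.
Legal moves for Black: Kf4, Kg3.
Black is in check but has 2 legal moves → neither.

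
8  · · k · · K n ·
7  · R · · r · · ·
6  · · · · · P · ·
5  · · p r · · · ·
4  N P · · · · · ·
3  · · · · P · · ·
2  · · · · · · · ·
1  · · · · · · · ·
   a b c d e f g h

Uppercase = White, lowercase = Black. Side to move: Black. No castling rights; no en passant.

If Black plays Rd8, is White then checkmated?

yes

After Rd8: white king on f8; in check: yes, from the black rook on d8.
King squares — e7: attacked by Ng8; f7: attacked by Re7; g7: attacked by Re7; e8: attacked by Re7; g8: attacked by Rd8.
White has no legal moves → checkmate.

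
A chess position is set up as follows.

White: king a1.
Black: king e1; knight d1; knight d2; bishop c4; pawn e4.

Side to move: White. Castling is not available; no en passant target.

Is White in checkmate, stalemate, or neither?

stalemate

White to move; white king on a1.
In check: no.
King squares — b1: attacked by Nd2; a2: attacked by Bc4; b2: attacked by Nd1.
Legal moves for White: none.
Not in check and no legal moves → stalemate.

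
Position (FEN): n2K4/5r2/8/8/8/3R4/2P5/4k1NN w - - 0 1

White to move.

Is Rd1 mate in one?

no

After Rd1: black king on e1; in check: yes, from the white rook on d1.
Black has 1 legal reply: Kxd1.
In check but a legal move exists → not checkmate.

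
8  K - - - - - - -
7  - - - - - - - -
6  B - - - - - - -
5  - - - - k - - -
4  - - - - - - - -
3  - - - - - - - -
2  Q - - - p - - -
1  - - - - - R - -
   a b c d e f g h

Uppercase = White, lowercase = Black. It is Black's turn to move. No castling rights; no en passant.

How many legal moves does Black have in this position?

11

Black to move; king on e5.
In check: no.
Legal moves: Kd6, Ke4, Kd4, exf1=Q, exf1=R, exf1=B, exf1=N, e1=Q, e1=R, e1=B, e1=N.
Count: 11.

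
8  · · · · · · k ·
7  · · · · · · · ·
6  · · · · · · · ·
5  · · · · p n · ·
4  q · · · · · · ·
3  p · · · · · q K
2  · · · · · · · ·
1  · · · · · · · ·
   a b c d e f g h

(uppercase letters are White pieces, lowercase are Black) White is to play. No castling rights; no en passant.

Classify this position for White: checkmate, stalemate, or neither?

White to move; white king on h3.
In check: yes, from the black queen on g3.
King squares — g2: attacked by Qg3; h2: attacked by Qg3; g3: attacked by Nf5; g4: attacked by Qg3; h4: attacked by Qg3.
Legal moves for White: none.
In check with no legal moves → checkmate.

checkmate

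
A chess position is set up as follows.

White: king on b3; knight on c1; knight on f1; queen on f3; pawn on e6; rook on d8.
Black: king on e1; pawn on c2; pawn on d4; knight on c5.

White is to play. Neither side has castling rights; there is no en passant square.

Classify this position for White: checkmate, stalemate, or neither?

White to move; white king on b3.
In check: yes, from the black knight on c5.
King squares — a2: available; b2: available; c2: available; a3: available; c3: attacked by Pd4; a4: attacked by Nc5; b4: available; c4: available.
Legal moves for White: Kc4, Kb4, Ka3, Kxc2, Kb2, Ka2.
White is in check but has 6 legal moves → neither.

neither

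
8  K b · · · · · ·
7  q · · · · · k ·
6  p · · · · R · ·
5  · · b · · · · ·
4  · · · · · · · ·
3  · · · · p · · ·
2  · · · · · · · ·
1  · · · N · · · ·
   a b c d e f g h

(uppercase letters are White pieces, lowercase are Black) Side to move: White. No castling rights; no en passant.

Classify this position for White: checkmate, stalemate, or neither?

checkmate

White to move; white king on a8.
In check: yes, from the black queen on a7.
King squares — a7: attacked by Bc5; b7: attacked by Qa7; b8: attacked by Qa7.
Legal moves for White: none.
In check with no legal moves → checkmate.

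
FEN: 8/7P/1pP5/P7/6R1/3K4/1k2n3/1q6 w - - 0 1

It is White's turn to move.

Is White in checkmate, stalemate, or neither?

neither

White to move; white king on d3.
In check: yes, from the black queen on b1.
King squares — c2: attacked by Qb1; d2: available; e2: available; c3: attacked by Kb2; e3: available; c4: available; d4: attacked by Ne2; e4: attacked by Qb1.
Legal moves for White: Kc4, Ke3, Kxe2, Kd2.
White is in check but has 4 legal moves → neither.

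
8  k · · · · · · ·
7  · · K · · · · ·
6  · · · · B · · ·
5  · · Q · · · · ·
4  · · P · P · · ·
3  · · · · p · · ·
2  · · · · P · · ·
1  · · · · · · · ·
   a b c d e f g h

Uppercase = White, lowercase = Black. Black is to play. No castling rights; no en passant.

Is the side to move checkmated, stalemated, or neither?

Black to move; black king on a8.
In check: no.
King squares — a7: attacked by Qc5; b7: attacked by Kc7; b8: attacked by Kc7.
Legal moves for Black: none.
Not in check and no legal moves → stalemate.

stalemate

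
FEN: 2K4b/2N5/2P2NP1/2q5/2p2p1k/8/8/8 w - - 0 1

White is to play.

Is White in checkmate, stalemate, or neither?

neither

White to move; white king on c8.
In check: no.
Legal moves for White include: Kd8, Kb8, Kd7, Kb7, Nce8, Na8, Ne6, Na6, Ncd5, Nb5, Ng8, Nfe8, Nh7, Nd7, Nh5, Nfd5, Ng4, Ne4, ... (list truncated; more exist).
White has legal moves and is not in check → neither.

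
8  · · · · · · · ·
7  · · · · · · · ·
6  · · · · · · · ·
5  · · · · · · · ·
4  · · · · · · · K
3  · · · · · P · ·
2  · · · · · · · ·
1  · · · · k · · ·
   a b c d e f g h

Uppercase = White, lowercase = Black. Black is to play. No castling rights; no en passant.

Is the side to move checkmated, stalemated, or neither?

Black to move; black king on e1.
In check: no.
Legal moves for Black: Kf2, Ke2, Kd2, Kf1, Kd1.
Black has 5 legal moves and is not in check → neither.

neither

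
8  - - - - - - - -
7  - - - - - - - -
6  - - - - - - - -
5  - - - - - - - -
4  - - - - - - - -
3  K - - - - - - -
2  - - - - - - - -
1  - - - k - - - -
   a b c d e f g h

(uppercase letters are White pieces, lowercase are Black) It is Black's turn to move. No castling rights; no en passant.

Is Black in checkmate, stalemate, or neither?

neither

Black to move; black king on d1.
In check: no.
Legal moves for Black: Ke2, Kd2, Kc2, Ke1, Kc1.
Black has 5 legal moves and is not in check → neither.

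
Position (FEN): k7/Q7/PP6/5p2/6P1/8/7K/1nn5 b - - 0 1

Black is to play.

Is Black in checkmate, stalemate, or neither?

checkmate

Black to move; black king on a8.
In check: yes, from the white queen on a7.
King squares — a7: attacked by Pb6; b7: attacked by Pa6; b8: attacked by Qa7.
Legal moves for Black: none.
In check with no legal moves → checkmate.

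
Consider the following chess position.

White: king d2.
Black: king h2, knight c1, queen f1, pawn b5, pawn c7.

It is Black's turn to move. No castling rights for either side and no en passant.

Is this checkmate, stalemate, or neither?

Black to move; black king on h2.
In check: no.
Legal moves for Black include: Kh3, Kg3, Kg2, Kh1, Kg1, Qf8, Qf7, Qf6, Qf5, Qf4+, Qc4, Qh3, Qf3, Qd3+, Qg2+, Qf2+, Qe2+, Qh1, ... (list truncated; more exist).
Black has legal moves and is not in check → neither.

neither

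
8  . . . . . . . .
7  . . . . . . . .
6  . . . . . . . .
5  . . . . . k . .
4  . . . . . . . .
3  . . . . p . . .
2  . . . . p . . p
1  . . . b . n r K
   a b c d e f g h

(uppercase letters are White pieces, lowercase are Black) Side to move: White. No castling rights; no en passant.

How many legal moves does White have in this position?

White to move; king on h1.
In check: yes, from the black rook on g1.
Legal moves: none.
Count: 0.

0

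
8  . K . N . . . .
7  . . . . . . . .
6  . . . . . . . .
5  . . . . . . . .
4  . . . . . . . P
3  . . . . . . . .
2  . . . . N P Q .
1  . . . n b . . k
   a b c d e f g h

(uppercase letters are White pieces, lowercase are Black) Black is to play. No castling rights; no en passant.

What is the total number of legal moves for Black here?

Black to move; king on h1.
In check: yes, from the white queen on g2.
Legal moves: Kxg2.
Count: 1.

1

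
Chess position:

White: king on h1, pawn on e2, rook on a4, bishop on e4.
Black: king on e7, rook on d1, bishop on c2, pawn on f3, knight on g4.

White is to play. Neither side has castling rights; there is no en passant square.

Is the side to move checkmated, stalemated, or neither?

checkmate

White to move; white king on h1.
In check: yes, from the black rook on d1.
King squares — g1: attacked by Rd1; g2: attacked by Pf3; h2: attacked by Ng4.
Legal moves for White: none.
In check with no legal moves → checkmate.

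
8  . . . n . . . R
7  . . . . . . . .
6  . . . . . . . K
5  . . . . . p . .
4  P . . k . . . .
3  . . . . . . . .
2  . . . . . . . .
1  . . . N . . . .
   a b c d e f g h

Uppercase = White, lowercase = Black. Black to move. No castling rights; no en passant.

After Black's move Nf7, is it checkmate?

After Nf7: white king on h6; in check: yes, from the black knight on f7.
White has 4 legal replies: Kh7, Kg7, Kg6, Kh5.
In check but a legal move exists → not checkmate.

no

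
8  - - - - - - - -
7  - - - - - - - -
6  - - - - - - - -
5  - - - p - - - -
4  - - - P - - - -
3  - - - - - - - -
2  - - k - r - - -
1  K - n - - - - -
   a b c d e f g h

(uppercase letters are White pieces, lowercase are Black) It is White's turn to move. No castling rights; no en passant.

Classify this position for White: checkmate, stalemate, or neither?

White to move; white king on a1.
In check: no.
King squares — b1: attacked by Kc2; a2: attacked by Nc1; b2: attacked by Kc2.
Legal moves for White: none.
Not in check and no legal moves → stalemate.

stalemate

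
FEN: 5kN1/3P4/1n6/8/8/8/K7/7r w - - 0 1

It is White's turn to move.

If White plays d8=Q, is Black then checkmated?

no

After d8=Q: black king on f8; in check: yes, from the white queen on d8.
Black has 2 legal replies: Kg7, Kf7.
In check but a legal move exists → not checkmate.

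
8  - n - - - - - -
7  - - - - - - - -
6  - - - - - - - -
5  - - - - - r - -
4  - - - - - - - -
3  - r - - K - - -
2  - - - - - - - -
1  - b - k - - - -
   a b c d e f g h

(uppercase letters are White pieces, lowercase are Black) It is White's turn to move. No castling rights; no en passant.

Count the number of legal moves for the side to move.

1

White to move; king on e3.
In check: yes, from the black rook on b3.
Legal moves: Kd4.
Count: 1.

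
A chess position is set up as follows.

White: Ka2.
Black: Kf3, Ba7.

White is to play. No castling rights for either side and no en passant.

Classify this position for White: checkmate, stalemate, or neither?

neither

White to move; white king on a2.
In check: no.
Legal moves for White: Kb3, Ka3, Kb2, Kb1, Ka1.
White has 5 legal moves and is not in check → neither.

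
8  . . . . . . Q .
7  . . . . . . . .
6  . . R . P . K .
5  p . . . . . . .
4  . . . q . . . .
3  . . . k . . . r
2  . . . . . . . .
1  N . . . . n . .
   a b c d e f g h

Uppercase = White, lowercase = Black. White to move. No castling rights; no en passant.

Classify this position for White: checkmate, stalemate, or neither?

White to move; white king on g6.
In check: no.
Legal moves for White include: Qh8, Qf8, Qe8, Qd8, Qc8, Qb8, Qa8, Qh7, Qg7, Qf7, Kf7, Kg5, Kf5, Rc8, Rc7, Rd6, Rb6, Ra6, ... (list truncated; more exist).
White has legal moves and is not in check → neither.

neither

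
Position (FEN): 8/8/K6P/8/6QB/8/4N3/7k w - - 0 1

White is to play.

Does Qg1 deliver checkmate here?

After Qg1: black king on h1; in check: yes, from the white queen on g1.
King squares — g1: attacked by Ne2; g2: attacked by Qg1; h2: attacked by Qg1.
Black has no legal moves → checkmate.

yes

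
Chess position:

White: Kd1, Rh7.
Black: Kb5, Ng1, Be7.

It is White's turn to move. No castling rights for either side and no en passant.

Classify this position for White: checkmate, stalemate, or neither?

neither

White to move; white king on d1.
In check: no.
Legal moves for White: Rh8, Rg7, Rf7, Rxe7, Rh6, Rh5+, Rh4, Rh3, Rh2, Rh1, Kd2, Kc2, Ke1, Kc1.
White has 14 legal moves and is not in check → neither.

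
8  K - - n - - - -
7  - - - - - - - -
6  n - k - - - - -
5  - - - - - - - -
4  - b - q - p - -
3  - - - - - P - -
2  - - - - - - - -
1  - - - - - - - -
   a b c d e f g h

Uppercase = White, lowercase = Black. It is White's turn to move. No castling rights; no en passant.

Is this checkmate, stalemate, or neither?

White to move; white king on a8.
In check: no.
King squares — a7: attacked by Qd4; b7: attacked by Kc6; b8: attacked by Na6.
Legal moves for White: none.
Not in check and no legal moves → stalemate.

stalemate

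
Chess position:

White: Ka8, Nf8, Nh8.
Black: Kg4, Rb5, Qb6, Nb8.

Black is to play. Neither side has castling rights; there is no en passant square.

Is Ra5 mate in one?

After Ra5: white king on a8; in check: yes, from the black rook on a5.
King squares — a7: attacked by Ra5; b7: attacked by Qb6; b8: attacked by Qb6.
White has no legal moves → checkmate.

yes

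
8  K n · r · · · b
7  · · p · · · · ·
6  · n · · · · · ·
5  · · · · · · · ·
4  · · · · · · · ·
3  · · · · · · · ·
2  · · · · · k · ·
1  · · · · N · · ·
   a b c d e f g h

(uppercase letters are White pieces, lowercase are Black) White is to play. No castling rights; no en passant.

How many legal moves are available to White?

White to move; king on a8.
In check: yes, from the black knight on b6.
Legal moves: Kb7, Ka7.
Count: 2.

2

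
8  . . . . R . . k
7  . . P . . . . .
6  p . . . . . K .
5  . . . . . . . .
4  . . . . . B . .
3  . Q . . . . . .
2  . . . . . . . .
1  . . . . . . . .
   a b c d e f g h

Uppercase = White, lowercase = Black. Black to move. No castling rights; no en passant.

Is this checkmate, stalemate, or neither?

Black to move; black king on h8.
In check: yes, from the white rook on e8.
King squares — g7: attacked by Kg6; h7: attacked by Kg6; g8: attacked by Qb3.
Legal moves for Black: none.
In check with no legal moves → checkmate.

checkmate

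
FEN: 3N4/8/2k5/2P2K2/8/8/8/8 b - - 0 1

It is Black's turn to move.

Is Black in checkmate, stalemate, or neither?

Black to move; black king on c6.
In check: yes, from the white knight on d8.
Legal moves for Black: Kd7, Kc7, Kd5, Kxc5, Kb5.
Black is in check but has 5 legal moves → neither.

neither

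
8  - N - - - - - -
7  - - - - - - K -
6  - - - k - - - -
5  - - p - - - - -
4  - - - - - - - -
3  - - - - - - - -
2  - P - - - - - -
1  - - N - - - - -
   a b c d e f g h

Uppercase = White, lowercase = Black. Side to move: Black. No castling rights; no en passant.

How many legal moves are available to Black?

6

Black to move; king on d6.
In check: no.
Legal moves: Ke7, Kc7, Ke6, Ke5, Kd5, c4.
Count: 6.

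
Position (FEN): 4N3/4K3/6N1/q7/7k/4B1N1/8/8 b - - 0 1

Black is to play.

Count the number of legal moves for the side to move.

Black to move; king on h4.
In check: yes, from the white knight on g6.
Legal moves: Kg4, Kh3, Kxg3.
Count: 3.

3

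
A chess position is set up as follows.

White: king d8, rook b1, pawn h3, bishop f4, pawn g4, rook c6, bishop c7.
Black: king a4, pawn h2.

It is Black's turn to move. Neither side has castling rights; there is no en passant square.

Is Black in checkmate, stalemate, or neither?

neither

Black to move; black king on a4.
In check: no.
Legal moves for Black: Ka3, h1=Q, h1=R, h1=B, h1=N.
Black has 5 legal moves and is not in check → neither.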